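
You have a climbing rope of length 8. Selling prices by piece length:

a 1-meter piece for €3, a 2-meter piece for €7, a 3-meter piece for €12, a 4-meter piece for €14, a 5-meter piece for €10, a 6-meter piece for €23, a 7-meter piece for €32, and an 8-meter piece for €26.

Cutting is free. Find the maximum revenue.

Let v[k] be the best obtainable value from length k. For each k, try every first piece i and keep the best of price[i] + v[k−i].
v[1] = 3
v[2] = 7
v[3] = 12
v[4] = 15  (first piece 1, then v[3]=12)
v[5] = 19  (first piece 2, then v[3]=12)
v[6] = 24  (first piece 3, then v[3]=12)
v[7] = 32
v[8] = 35  (first piece 1, then v[7]=32)
One optimal cutting: 7 + 1 → €32 + €3 = €35.

35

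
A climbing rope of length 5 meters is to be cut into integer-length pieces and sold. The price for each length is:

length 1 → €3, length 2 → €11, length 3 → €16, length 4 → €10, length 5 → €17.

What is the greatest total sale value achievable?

Build R[k] bottom-up: R[k] = max over allowed piece i of (p[i] + R[k−i]).
R[1] = 3
R[2] = 11
R[3] = 16
R[4] = 22  (first piece 2, then R[2]=11)
R[5] = 27  (first piece 2, then R[3]=16)
One optimal cutting: 3 + 2 → €16 + €11 = €27.

27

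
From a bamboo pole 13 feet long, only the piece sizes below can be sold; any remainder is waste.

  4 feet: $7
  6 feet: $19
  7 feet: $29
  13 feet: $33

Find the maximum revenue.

Consider every possible first cut. r[k] is the best of p[i]+r[k−i] over all sellable i≤k.
r[1] = 0
r[2] = 0
r[3] = 0
r[4] = 7
r[5] = 7
r[6] = 19
r[7] = 29
r[8] = 29
r[9] = 29
r[10] = 29
r[11] = 36  (first piece 4, then r[7]=29)
r[12] = 38  (first piece 6, then r[6]=19)
r[13] = 48  (first piece 6, then r[7]=29)
One optimal cutting: 7 + 6 → $48.

48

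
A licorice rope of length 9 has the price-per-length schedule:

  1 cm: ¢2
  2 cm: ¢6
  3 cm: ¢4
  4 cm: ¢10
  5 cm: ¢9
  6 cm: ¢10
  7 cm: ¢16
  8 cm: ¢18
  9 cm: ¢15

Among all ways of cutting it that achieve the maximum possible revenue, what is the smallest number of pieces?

Consider every possible first cut. r[k] is the best of p[i]+r[k−i] over all sellable i≤k.
r[1] = 2
r[2] = max(2+2, 6+0) = 6
r[3] = max(2+6, 6+2, 4+0) = 8
r[4] = max(2+8, 6+6, 4+2, 10+0) = 12
r[5] = max(2+12, 6+8, 4+6, 10+2, 9+0) = 14
r[6] = max(2+14, 6+12, 4+8, 10+6, 9+2, 10+0) = 18
r[7] = max(2+18, 6+14, 4+12, …, 10+2, 16+0) = 20
r[8] = max(2+20, 6+18, 4+14, …, 16+2, 18+0) = 24
r[9] = max(2+24, 6+20, 4+18, …, 18+2, 15+0) = 26
Maximum revenue is ¢26.
Now minimize piece count subject to staying optimal: for each k, pieces[k] = 1 + min over i with p[i]+r[k−i]=r[k] of pieces[k−i].
pieces[6] = 3
pieces[7] = 4
pieces[8] = 4
pieces[9] = 5

5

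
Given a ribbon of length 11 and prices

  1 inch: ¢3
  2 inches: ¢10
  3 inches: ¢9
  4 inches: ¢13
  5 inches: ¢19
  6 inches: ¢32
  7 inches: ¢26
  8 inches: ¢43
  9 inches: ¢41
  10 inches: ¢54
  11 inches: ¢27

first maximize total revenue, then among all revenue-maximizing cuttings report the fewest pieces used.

Let r[k] be the best obtainable value from length k. For each k, try every first piece i and keep the best of price[i] + r[k−i].
r[1] = 3
r[2] = 10
r[3] = 13  (first piece 1, then r[2]=10)
r[4] = 20  (first piece 2, then r[2]=10)
r[5] = 23  (first piece 1, then r[4]=20)
r[6] = 32
r[7] = 35  (first piece 1, then r[6]=32)
r[8] = 43
r[9] = 46  (first piece 1, then r[8]=43)
r[10] = 54
r[11] = 57  (first piece 1, then r[10]=54)
Maximum revenue is ¢57.
Now minimize piece count subject to staying optimal: for each k, pieces[k] = 1 + min over i with p[i]+r[k−i]=r[k] of pieces[k−i].
pieces[8] = 1
pieces[9] = 2
pieces[10] = 1
pieces[11] = 2

2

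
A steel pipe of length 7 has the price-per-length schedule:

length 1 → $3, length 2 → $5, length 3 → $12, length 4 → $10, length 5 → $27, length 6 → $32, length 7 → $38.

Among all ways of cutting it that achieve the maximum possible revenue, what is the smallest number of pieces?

Let r[k] be the best obtainable value from length k. For each k, try every first piece i and keep the best of price[i] + r[k−i].
r[1] = 3
r[2] = max(3+3, 5+0) = 6
r[3] = max(3+6, 5+3, 12+0) = 12
r[4] = max(3+12, 5+6, 12+3, 10+0) = 15
r[5] = max(3+15, 5+12, 12+6, 10+3, 27+0) = 27
r[6] = max(3+27, 5+15, 12+12, 10+6, 27+3, 32+0) = 32
r[7] = max(3+32, 5+27, 12+15, …, 32+3, 38+0) = 38
Maximum revenue is $38.
Now minimize piece count subject to staying optimal: for each k, pieces[k] = 1 + min over i with p[i]+r[k−i]=r[k] of pieces[k−i].
pieces[4] = 2
pieces[5] = 1
pieces[6] = 1
pieces[7] = 1

1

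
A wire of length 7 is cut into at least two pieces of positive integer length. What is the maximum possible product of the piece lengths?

12

Define P[k] = max over 1≤i<k of i · max(k−i, P[k−i]); the inner max lets the remainder stay uncut if that's better.
P[2] = 1*max(1,0) = 1*1 = 1
P[3] = 1*max(2,1) = 1*2 = 2
P[4] = 2*max(2,1) = 2*2 = 4
P[5] = 2*max(3,2) = 2*3 = 6
P[6] = 3*max(3,2) = 3*3 = 9
P[7] = 2*max(5,6) = 2*6 = 12
One optimal split: 3 + 2 + 2; product 3*2*2 = 12.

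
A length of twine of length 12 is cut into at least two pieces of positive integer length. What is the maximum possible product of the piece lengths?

81

Fill m[k] for k=2..12: at each k try every first piece i and multiply by the better of (k−i) uncut or m[k−i].
Small cases: m[2]=1, m[3]=2, m[4]=4, m[5]=6.
m[6] = 3·max(3,2) = 3·3 = 9
m[7] = 2·max(5,6) = 2·6 = 12
m[8] = 2·max(6,9) = 2·9 = 18
m[9] = 3·max(6,9) = 3·9 = 27
m[10] = 2·max(8,18) = 2·18 = 36
m[11] = 2·max(9,27) = 2·27 = 54
m[12] = 3·max(9,27) = 3·27 = 81
One optimal split: 3 + 3 + 3 + 3; product 3·3·3·3 = 81.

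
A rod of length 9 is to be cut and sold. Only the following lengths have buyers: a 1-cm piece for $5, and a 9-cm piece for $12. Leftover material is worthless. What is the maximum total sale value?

45

Let f[k] be the best obtainable value from length k. For each k, try every first piece i and keep the best of price[i] + f[k−i].
f[1] = 5
f[2] = 10  (first piece 1, then f[1]=5)
f[3] = 15  (first piece 1, then f[2]=10)
f[4] = 20  (first piece 1, then f[3]=15)
f[5] = 25  (first piece 1, then f[4]=20)
f[6] = 30  (first piece 1, then f[5]=25)
f[7] = 35  (first piece 1, then f[6]=30)
f[8] = 40  (first piece 1, then f[7]=35)
f[9] = 45  (first piece 1, then f[8]=40)
One optimal cutting: 1 + 1 + 1 + 1 + 1 + 1 + 1 + 1 + 1 → $45.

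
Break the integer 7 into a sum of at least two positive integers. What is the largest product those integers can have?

12

Define m[k] = max over 1≤i<k of i · max(k−i, m[k−i]); the inner max lets the remainder stay uncut if that's better.
m[2] = 1·max(1,0) = 1·1 = 1
m[3] = 1·max(2,1) = 1·2 = 2
m[4] = 2·max(2,1) = 2·2 = 4
m[5] = 2·max(3,2) = 2·3 = 6
m[6] = 3·max(3,2) = 3·3 = 9
m[7] = 2·max(5,6) = 2·6 = 12
One optimal split: 3 + 2 + 2; product 3·2·2 = 12.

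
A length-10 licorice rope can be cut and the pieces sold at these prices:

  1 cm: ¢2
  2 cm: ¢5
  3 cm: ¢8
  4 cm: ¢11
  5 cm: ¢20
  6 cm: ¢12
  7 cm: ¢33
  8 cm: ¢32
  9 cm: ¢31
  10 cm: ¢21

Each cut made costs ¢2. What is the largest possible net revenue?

39

Let v[k] be the best obtainable value from length k. For each k, try every first piece i and keep the best of price[i] + v[k−i] minus the 2 cut fee when i<k.
v[1] = 2
v[2] = max(2+2-2, 5+0) = 5
v[3] = max(2+5-2, 5+2-2, 8+0) = 8
v[4] = max(2+8-2, 5+5-2, 8+2-2, 11+0) = 11
v[5] = max(2+11-2, 5+8-2, 8+5-2, 11+2-2, 20+0) = 20
v[6] = max(2+20-2, 5+11-2, 8+8-2, 11+5-2, 20+2-2, 12+0) = 20
v[7] = max(2+20-2, 5+20-2, 8+11-2, …, 12+2-2, 33+0) = 33
v[8] = max(2+33-2, 5+20-2, 8+20-2, …, 33+2-2, 32+0) = 33
v[9] = max(2+33-2, 5+33-2, 8+20-2, …, 32+2-2, 31+0) = 36
v[10] = max(2+36-2, 5+33-2, 8+33-2, …, 31+2-2, 21+0) = 39
One optimal plan: pieces 7 + 3 (1 cut) → ¢41 − ¢2 = ¢39.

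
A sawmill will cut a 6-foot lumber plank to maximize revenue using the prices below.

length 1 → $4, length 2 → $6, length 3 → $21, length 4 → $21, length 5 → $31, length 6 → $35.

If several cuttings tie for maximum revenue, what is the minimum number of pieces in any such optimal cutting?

Build r[k] bottom-up: r[k] = max over allowed piece i of (p[i] + r[k−i]).
r[1] = 4
r[2] = 8  (first piece 1, then r[1]=4)
r[3] = 21
r[4] = 25  (first piece 1, then r[3]=21)
r[5] = 31
r[6] = 42  (first piece 3, then r[3]=21)
Maximum revenue is $42.
Now minimize piece count subject to staying optimal: for each k, pieces[k] = 1 + min over i with p[i]+r[k−i]=r[k] of pieces[k−i].
pieces[3] = 1
pieces[4] = 2
pieces[5] = 1
pieces[6] = 2

2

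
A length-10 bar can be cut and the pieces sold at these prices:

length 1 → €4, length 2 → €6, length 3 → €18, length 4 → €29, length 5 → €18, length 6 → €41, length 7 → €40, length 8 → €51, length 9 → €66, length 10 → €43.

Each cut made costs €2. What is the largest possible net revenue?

68

Let net[k] be the best obtainable value from length k. For each k, try every first piece i and keep the best of price[i] + net[k−i] minus the 2 cut fee when i<k.
net[1] = 4
net[2] = max(4+4-2, 6+0) = 6
net[3] = max(4+6-2, 6+4-2, 18+0) = 18
net[4] = max(4+18-2, 6+6-2, 18+4-2, 29+0) = 29
net[5] = max(4+29-2, 6+18-2, 18+6-2, 29+4-2, 18+0) = 31
net[6] = max(4+31-2, 6+29-2, 18+18-2, 29+6-2, 18+4-2, 41+0) = 41
net[7] = max(4+41-2, 6+31-2, 18+29-2, …, 41+4-2, 40+0) = 45
net[8] = max(4+45-2, 6+41-2, 18+31-2, …, 40+4-2, 51+0) = 56
net[9] = max(4+56-2, 6+45-2, 18+41-2, …, 51+4-2, 66+0) = 66
net[10] = max(4+66-2, 6+56-2, 18+45-2, …, 66+4-2, 43+0) = 68
One optimal plan: pieces 9 + 1 (1 cut) → €70 − €2 = €68.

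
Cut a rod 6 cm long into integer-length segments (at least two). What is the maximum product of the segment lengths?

Fill m[k] for k=2..6: at each k try every first piece i and multiply by the better of (k−i) uncut or m[k−i].
m[2] = 1×max(1,0) = 1×1 = 1
m[3] = max(1×2, 2×1) = 2
m[4] = max(1×3, 2×2, 3×1) = 4
m[5] = max(1×4, 2×3, 3×2, 4×1) = 6
m[6] = max(1×6, 2×4, 3×3, 4×2, 5×1) = 9
One optimal split: 3 + 3; product 3×3 = 9.

9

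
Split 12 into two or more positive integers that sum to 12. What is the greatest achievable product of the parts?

Let f[k] be the best product for length k (with at least one cut). For each first piece i, the rest contributes max(k−i, f[k−i]).
f[2] = 1·max(1,0) = 1·1 = 1
f[3] = max(1·2, 2·1) = 2
f[4] = max(1·3, 2·2, 3·1) = 4
f[5] = max(1·4, 2·3, 3·2, 4·1) = 6
f[6] = max(1·6, 2·4, 3·3, 4·2, 5·1) = 9
f[7] = max(1·9, 2·6, 3·4, 4·3, 5·2, 6·1) = 12
f[8] = max(1·12, 2·9, 3·6, …, 6·2, 7·1) = 18
f[9] = max(1·18, 2·12, 3·9, …, 7·2, 8·1) = 27
f[10] = max(1·27, 2·18, 3·12, …, 8·2, 9·1) = 36
f[11] = max(1·36, 2·27, 3·18, …, 9·2, 10·1) = 54
f[12] = max(1·54, 2·36, 3·27, …, 10·2, 11·1) = 81
One optimal split: 3 + 3 + 3 + 3; product 3·3·3·3 = 81.

81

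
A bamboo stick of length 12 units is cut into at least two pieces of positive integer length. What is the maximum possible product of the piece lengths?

Let m[k] be the best product for length k (with at least one cut). For each first piece i, the rest contributes max(k−i, m[k−i]).
m[2] = 1·max(1,0) = 1·1 = 1
m[3] = 1·max(2,1) = 1·2 = 2
m[4] = 2·max(2,1) = 2·2 = 4
m[5] = 2·max(3,2) = 2·3 = 6
m[6] = 3·max(3,2) = 3·3 = 9
m[7] = 2·max(5,6) = 2·6 = 12
m[8] = 2·max(6,9) = 2·9 = 18
m[9] = 3·max(6,9) = 3·9 = 27
m[10] = 2·max(8,18) = 2·18 = 36
m[11] = 2·max(9,27) = 2·27 = 54
m[12] = 3·max(9,27) = 3·27 = 81
One optimal split: 3 + 3 + 3 + 3; product 3·3·3·3 = 81.

81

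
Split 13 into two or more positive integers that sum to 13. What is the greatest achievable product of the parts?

Let prod[k] be the best product for length k (with at least one cut). For each first piece i, the rest contributes max(k−i, prod[k−i]).
Small cases: prod[2]=1, prod[3]=2, prod[4]=4, prod[5]=6, prod[6]=9, prod[7]=12, prod[8]=18.
prod[9] = max(1*18, 2*12, 3*9, …, 7*2, 8*1) = 27
prod[10] = max(1*27, 2*18, 3*12, …, 8*2, 9*1) = 36
prod[11] = max(1*36, 2*27, 3*18, …, 9*2, 10*1) = 54
prod[12] = max(1*54, 2*36, 3*27, …, 10*2, 11*1) = 81
prod[13] = max(1*81, 2*54, 3*36, …, 11*2, 12*1) = 108
One optimal split: 3 + 3 + 3 + 2 + 2; product 3*3*3*2*2 = 108.

108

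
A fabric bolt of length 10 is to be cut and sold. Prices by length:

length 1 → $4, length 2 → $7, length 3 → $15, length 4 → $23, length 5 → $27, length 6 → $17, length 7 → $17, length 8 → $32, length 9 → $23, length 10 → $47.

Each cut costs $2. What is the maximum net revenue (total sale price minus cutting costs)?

52

Consider every possible first cut. r[k] is the best of p[i]+r[k−i] over all sellable i≤k, charging 2 whenever i<k.
r[1] = 4
r[2] = max(4+4-2, 7+0) = 7
r[3] = max(4+7-2, 7+4-2, 15+0) = 15
r[4] = max(4+15-2, 7+7-2, 15+4-2, 23+0) = 23
r[5] = max(4+23-2, 7+15-2, 15+7-2, 23+4-2, 27+0) = 27
r[6] = max(4+27-2, 7+23-2, 15+15-2, 23+7-2, 27+4-2, 17+0) = 29
r[7] = max(4+29-2, 7+27-2, 15+23-2, …, 17+4-2, 17+0) = 36
r[8] = max(4+36-2, 7+29-2, 15+27-2, …, 17+4-2, 32+0) = 44
r[9] = max(4+44-2, 7+36-2, 15+29-2, …, 32+4-2, 23+0) = 48
r[10] = max(4+48-2, 7+44-2, 15+36-2, …, 23+4-2, 47+0) = 52
One optimal plan: pieces 5 + 5 (1 cut) → $54 − $2 = $52.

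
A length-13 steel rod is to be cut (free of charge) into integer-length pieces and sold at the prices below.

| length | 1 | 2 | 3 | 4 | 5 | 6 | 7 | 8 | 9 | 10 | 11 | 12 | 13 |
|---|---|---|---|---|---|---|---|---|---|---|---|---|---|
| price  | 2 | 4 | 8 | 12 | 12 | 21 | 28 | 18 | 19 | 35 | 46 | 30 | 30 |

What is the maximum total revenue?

50

Let R[k] be the best obtainable value from length k. For each k, try every first piece i and keep the best of price[i] + R[k−i].
R[1] = 2
R[2] = max(2+2, 4+0) = 4
R[3] = max(2+4, 4+2, 8+0) = 8
R[4] = max(2+8, 4+4, 8+2, 12+0) = 12
R[5] = max(2+12, 4+8, 8+4, 12+2, 12+0) = 14
R[6] = max(2+14, 4+12, 8+8, 12+4, 12+2, 21+0) = 21
R[7] = max(2+21, 4+14, 8+12, …, 21+2, 28+0) = 28
R[8] = max(2+28, 4+21, 8+14, …, 28+2, 18+0) = 30
R[9] = max(2+30, 4+28, 8+21, …, 18+2, 19+0) = 32
R[10] = max(2+32, 4+30, 8+28, …, 19+2, 35+0) = 36
R[11] = max(2+36, 4+32, 8+30, …, 35+2, 46+0) = 46
R[12] = max(2+46, 4+36, 8+32, …, 46+2, 30+0) = 48
R[13] = max(2+48, 4+46, 8+36, …, 30+2, 30+0) = 50
One optimal cutting: 11 + 1 + 1 → $46 + $2 + $2 = $50.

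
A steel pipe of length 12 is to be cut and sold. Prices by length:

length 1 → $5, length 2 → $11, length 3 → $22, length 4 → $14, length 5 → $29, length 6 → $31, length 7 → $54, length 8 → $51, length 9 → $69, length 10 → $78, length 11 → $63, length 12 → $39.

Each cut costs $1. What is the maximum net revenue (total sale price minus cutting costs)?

Consider every possible first cut. v[k] is the best of p[i]+v[k−i] over all sellable i≤k, charging 1 whenever i<k.
v[1] = 5
v[2] = max(5+5-1, 11+0) = 11
v[3] = max(5+11-1, 11+5-1, 22+0) = 22
v[4] = max(5+22-1, 11+11-1, 22+5-1, 14+0) = 26
v[5] = max(5+26-1, 11+22-1, 22+11-1, 14+5-1, 29+0) = 32
v[6] = max(5+32-1, 11+26-1, 22+22-1, 14+11-1, 29+5-1, 31+0) = 43
v[7] = max(5+43-1, 11+32-1, 22+26-1, …, 31+5-1, 54+0) = 54
v[8] = max(5+54-1, 11+43-1, 22+32-1, …, 54+5-1, 51+0) = 58
v[9] = max(5+58-1, 11+54-1, 22+43-1, …, 51+5-1, 69+0) = 69
v[10] = max(5+69-1, 11+58-1, 22+54-1, …, 69+5-1, 78+0) = 78
v[11] = max(5+78-1, 11+69-1, 22+58-1, …, 78+5-1, 63+0) = 82
v[12] = max(5+82-1, 11+78-1, 22+69-1, …, 63+5-1, 39+0) = 90
One optimal plan: pieces 9 + 3 (1 cut) → $91 − $1 = $90.

90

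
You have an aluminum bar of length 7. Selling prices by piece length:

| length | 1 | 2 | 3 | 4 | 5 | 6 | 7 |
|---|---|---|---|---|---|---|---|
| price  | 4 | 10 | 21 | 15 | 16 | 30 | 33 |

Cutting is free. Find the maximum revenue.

Build v[k] bottom-up: v[k] = max over allowed piece i of (p[i] + v[k−i]).
v[1] = 4
v[2] = 10
v[3] = 21
v[4] = 25  (first piece 1, then v[3]=21)
v[5] = 31  (first piece 2, then v[3]=21)
v[6] = 42  (first piece 3, then v[3]=21)
v[7] = 46  (first piece 1, then v[6]=42)
One optimal cutting: 3 + 3 + 1 → $21 + $21 + $4 = $46.

46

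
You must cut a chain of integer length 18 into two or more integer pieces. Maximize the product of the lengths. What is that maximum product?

Fill P[k] for k=2..18: at each k try every first piece i and multiply by the better of (k−i) uncut or P[k−i].
Small cases: P[2]=1, P[3]=2, P[4]=4, P[5]=6, P[6]=9, P[7]=12, P[8]=18, P[9]=27, P[10]=36, P[11]=54.
P[12] = 3×max(9,27) = 3×27 = 81
P[13] = 2×max(11,54) = 2×54 = 108
P[14] = 2×max(12,81) = 2×81 = 162
P[15] = 3×max(12,81) = 3×81 = 243
P[16] = 2×max(14,162) = 2×162 = 324
P[17] = 2×max(15,243) = 2×243 = 486
P[18] = 3×max(15,243) = 3×243 = 729
One optimal split: 3 + 3 + 3 + 3 + 3 + 3; product 3×3×3×3×3×3 = 729.

729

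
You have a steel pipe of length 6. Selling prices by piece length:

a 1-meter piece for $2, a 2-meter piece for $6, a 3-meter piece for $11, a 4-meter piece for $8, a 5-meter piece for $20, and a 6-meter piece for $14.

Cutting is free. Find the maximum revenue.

Consider every possible first cut. R[k] is the best of p[i]+R[k−i] over all sellable i≤k.
R[1] = 2
R[2] = max(2+2, 6+0) = 6
R[3] = max(2+6, 6+2, 11+0) = 11
R[4] = max(2+11, 6+6, 11+2, 8+0) = 13
R[5] = max(2+13, 6+11, 11+6, 8+2, 20+0) = 20
R[6] = max(2+20, 6+13, 11+11, 8+6, 20+2, 14+0) = 22
One optimal cutting: 5 + 1 → $20 + $2 = $22.

22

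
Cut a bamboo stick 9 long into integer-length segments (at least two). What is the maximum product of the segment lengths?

27

Let f[k] be the best product for length k (with at least one cut). For each first piece i, the rest contributes max(k−i, f[k−i]).
Small cases: f[2]=1, f[3]=2.
f[4] = 2·max(2,1) = 2·2 = 4
f[5] = 2·max(3,2) = 2·3 = 6
f[6] = 3·max(3,2) = 3·3 = 9
f[7] = 2·max(5,6) = 2·6 = 12
f[8] = 2·max(6,9) = 2·9 = 18
f[9] = 3·max(6,9) = 3·9 = 27
One optimal split: 3 + 3 + 3; product 3·3·3 = 27.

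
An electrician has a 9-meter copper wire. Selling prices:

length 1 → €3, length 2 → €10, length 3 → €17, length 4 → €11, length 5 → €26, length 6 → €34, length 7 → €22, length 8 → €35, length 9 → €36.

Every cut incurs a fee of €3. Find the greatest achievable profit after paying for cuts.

Let r[k] be the best obtainable value from length k. For each k, try every first piece i and keep the best of price[i] + r[k−i] minus the 3 cut fee when i<k.
r[1] = 3
r[2] = max(3+3-3, 10+0) = 10
r[3] = max(3+10-3, 10+3-3, 17+0) = 17
r[4] = max(3+17-3, 10+10-3, 17+3-3, 11+0) = 17
r[5] = max(3+17-3, 10+17-3, 17+10-3, 11+3-3, 26+0) = 26
r[6] = max(3+26-3, 10+17-3, 17+17-3, 11+10-3, 26+3-3, 34+0) = 34
r[7] = max(3+34-3, 10+26-3, 17+17-3, …, 34+3-3, 22+0) = 34
r[8] = max(3+34-3, 10+34-3, 17+26-3, …, 22+3-3, 35+0) = 41
r[9] = max(3+41-3, 10+34-3, 17+34-3, …, 35+3-3, 36+0) = 48
One optimal plan: pieces 6 + 3 (1 cut) → €51 − €3 = €48.

48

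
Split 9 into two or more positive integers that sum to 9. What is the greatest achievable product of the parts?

Fill prod[k] for k=2..9: at each k try every first piece i and multiply by the better of (k−i) uncut or prod[k−i].
prod[2] = 1×max(1,0) = 1×1 = 1
prod[3] = 1×max(2,1) = 1×2 = 2
prod[4] = 2×max(2,1) = 2×2 = 4
prod[5] = 2×max(3,2) = 2×3 = 6
prod[6] = 3×max(3,2) = 3×3 = 9
prod[7] = 2×max(5,6) = 2×6 = 12
prod[8] = 2×max(6,9) = 2×9 = 18
prod[9] = 3×max(6,9) = 3×9 = 27
One optimal split: 3 + 3 + 3; product 3×3×3 = 27.

27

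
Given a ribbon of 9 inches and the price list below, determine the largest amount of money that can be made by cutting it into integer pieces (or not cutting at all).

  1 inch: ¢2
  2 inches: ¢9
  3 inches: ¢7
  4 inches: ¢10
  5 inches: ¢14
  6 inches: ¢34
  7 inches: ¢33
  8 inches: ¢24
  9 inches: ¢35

Consider every possible first cut. r[k] is the best of p[i]+r[k−i] over all sellable i≤k.
r[1] = 2
r[2] = 9
r[3] = 11  (first piece 1, then r[2]=9)
r[4] = 18  (first piece 2, then r[2]=9)
r[5] = 20  (first piece 1, then r[4]=18)
r[6] = 34
r[7] = 36  (first piece 1, then r[6]=34)
r[8] = 43  (first piece 2, then r[6]=34)
r[9] = 45  (first piece 1, then r[8]=43)
One optimal cutting: 6 + 2 + 1 → ¢34 + ¢9 + ¢2 = ¢45.

45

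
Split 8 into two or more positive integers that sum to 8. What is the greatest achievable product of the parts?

18

Fill P[k] for k=2..8: at each k try every first piece i and multiply by the better of (k−i) uncut or P[k−i].
P[2] = 1*max(1,0) = 1*1 = 1
P[3] = 1*max(2,1) = 1*2 = 2
P[4] = 2*max(2,1) = 2*2 = 4
P[5] = 2*max(3,2) = 2*3 = 6
P[6] = 3*max(3,2) = 3*3 = 9
P[7] = 2*max(5,6) = 2*6 = 12
P[8] = 2*max(6,9) = 2*9 = 18
One optimal split: 3 + 3 + 2; product 3*3*2 = 18.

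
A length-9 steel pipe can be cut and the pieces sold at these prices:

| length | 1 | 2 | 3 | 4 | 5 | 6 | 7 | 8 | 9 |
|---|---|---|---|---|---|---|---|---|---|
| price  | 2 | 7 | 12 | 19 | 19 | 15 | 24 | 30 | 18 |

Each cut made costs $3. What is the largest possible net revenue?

Consider every possible first cut. r[k] is the best of p[i]+r[k−i] over all sellable i≤k, charging 3 whenever i<k.
r[1] = 2
r[2] = 7
r[3] = 12
r[4] = 19
r[5] = 19
r[6] = 23  (first piece 2, then r[4]=19)
r[7] = 28  (first piece 3, then r[4]=19)
r[8] = 35  (first piece 4, then r[4]=19)
r[9] = 35  (first piece 4, then r[5]=19)
One optimal plan: pieces 5 + 4 (1 cut) → $38 − $3 = $35.

35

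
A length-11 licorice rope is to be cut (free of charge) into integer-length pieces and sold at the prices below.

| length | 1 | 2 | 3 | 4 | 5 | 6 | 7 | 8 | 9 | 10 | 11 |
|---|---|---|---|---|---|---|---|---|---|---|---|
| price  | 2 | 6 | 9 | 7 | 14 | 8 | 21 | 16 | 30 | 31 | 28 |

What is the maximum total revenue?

Consider every possible first cut. v[k] is the best of p[i]+v[k−i] over all sellable i≤k.
v[1] = 2
v[2] = 6
v[3] = 9
v[4] = 12  (first piece 2, then v[2]=6)
v[5] = 15  (first piece 2, then v[3]=9)
v[6] = 18  (first piece 2, then v[4]=12)
v[7] = 21  (first piece 2, then v[5]=15)
v[8] = 24  (first piece 2, then v[6]=18)
v[9] = 30
v[10] = 32  (first piece 1, then v[9]=30)
v[11] = 36  (first piece 2, then v[9]=30)
One optimal cutting: 9 + 2 → ¢30 + ¢6 = ¢36.

36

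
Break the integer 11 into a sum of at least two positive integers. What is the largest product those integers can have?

Let P[k] be the best product for length k (with at least one cut). For each first piece i, the rest contributes max(k−i, P[k−i]).
P[2] = 1*max(1,0) = 1*1 = 1
P[3] = 1*max(2,1) = 1*2 = 2
P[4] = 2*max(2,1) = 2*2 = 4
P[5] = 2*max(3,2) = 2*3 = 6
P[6] = 3*max(3,2) = 3*3 = 9
P[7] = 2*max(5,6) = 2*6 = 12
P[8] = 2*max(6,9) = 2*9 = 18
P[9] = 3*max(6,9) = 3*9 = 27
P[10] = 2*max(8,18) = 2*18 = 36
P[11] = 2*max(9,27) = 2*27 = 54
One optimal split: 3 + 3 + 3 + 2; product 3*3*3*2 = 54.

54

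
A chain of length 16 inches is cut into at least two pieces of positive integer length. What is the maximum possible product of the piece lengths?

Let f[k] be the best product for length k (with at least one cut). For each first piece i, the rest contributes max(k−i, f[k−i]).
Small cases: f[2]=1, f[3]=2, f[4]=4, f[5]=6, f[6]=9, f[7]=12, f[8]=18.
f[9] = 3*max(6,9) = 3*9 = 27
f[10] = 2*max(8,18) = 2*18 = 36
f[11] = 2*max(9,27) = 2*27 = 54
f[12] = 3*max(9,27) = 3*27 = 81
f[13] = 2*max(11,54) = 2*54 = 108
f[14] = 2*max(12,81) = 2*81 = 162
f[15] = 3*max(12,81) = 3*81 = 243
f[16] = 2*max(14,162) = 2*162 = 324
One optimal split: 3 + 3 + 3 + 3 + 2 + 2; product 3*3*3*3*2*2 = 324.

324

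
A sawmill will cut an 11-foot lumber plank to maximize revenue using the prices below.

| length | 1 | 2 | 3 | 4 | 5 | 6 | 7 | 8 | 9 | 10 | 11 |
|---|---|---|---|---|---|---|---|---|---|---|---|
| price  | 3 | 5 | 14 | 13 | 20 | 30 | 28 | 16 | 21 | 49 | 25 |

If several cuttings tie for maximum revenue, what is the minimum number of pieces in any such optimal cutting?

2

Let r[k] be the best obtainable value from length k. For each k, try every first piece i and keep the best of price[i] + r[k−i].
r[1] = 3
r[2] = 6  (first piece 1, then r[1]=3)
r[3] = 14
r[4] = 17  (first piece 1, then r[3]=14)
r[5] = 20  (first piece 1, then r[4]=17)
r[6] = 30
r[7] = 33  (first piece 1, then r[6]=30)
r[8] = 36  (first piece 1, then r[7]=33)
r[9] = 44  (first piece 3, then r[6]=30)
r[10] = 49
r[11] = 52  (first piece 1, then r[10]=49)
Maximum revenue is $52.
Now minimize piece count subject to staying optimal: for each k, pieces[k] = 1 + min over i with p[i]+r[k−i]=r[k] of pieces[k−i].
pieces[8] = 3
pieces[9] = 2
pieces[10] = 1
pieces[11] = 2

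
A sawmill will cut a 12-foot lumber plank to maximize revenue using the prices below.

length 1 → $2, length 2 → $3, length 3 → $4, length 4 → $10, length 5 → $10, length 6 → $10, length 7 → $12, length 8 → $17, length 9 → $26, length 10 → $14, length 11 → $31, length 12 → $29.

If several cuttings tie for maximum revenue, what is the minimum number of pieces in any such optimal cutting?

Let r[k] be the best obtainable value from length k. For each k, try every first piece i and keep the best of price[i] + r[k−i].
r[1] = 2
r[2] = max(2+2, 3+0) = 4
r[3] = max(2+4, 3+2, 4+0) = 6
r[4] = max(2+6, 3+4, 4+2, 10+0) = 10
r[5] = max(2+10, 3+6, 4+4, 10+2, 10+0) = 12
r[6] = max(2+12, 3+10, 4+6, 10+4, 10+2, 10+0) = 14
r[7] = max(2+14, 3+12, 4+10, …, 10+2, 12+0) = 16
r[8] = max(2+16, 3+14, 4+12, …, 12+2, 17+0) = 20
r[9] = max(2+20, 3+16, 4+14, …, 17+2, 26+0) = 26
r[10] = max(2+26, 3+20, 4+16, …, 26+2, 14+0) = 28
r[11] = max(2+28, 3+26, 4+20, …, 14+2, 31+0) = 31
r[12] = max(2+31, 3+28, 4+26, …, 31+2, 29+0) = 33
Maximum revenue is $33.
Now minimize piece count subject to staying optimal: for each k, pieces[k] = 1 + min over i with p[i]+r[k−i]=r[k] of pieces[k−i].
pieces[9] = 1
pieces[10] = 2
pieces[11] = 1
pieces[12] = 2

2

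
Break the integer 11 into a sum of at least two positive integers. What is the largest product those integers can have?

54

Fill g[k] for k=2..11: at each k try every first piece i and multiply by the better of (k−i) uncut or g[k−i].
g[2] = 1×max(1,0) = 1×1 = 1
g[3] = 1×max(2,1) = 1×2 = 2
g[4] = 2×max(2,1) = 2×2 = 4
g[5] = 2×max(3,2) = 2×3 = 6
g[6] = 3×max(3,2) = 3×3 = 9
g[7] = 2×max(5,6) = 2×6 = 12
g[8] = 2×max(6,9) = 2×9 = 18
g[9] = 3×max(6,9) = 3×9 = 27
g[10] = 2×max(8,18) = 2×18 = 36
g[11] = 2×max(9,27) = 2×27 = 54
One optimal split: 3 + 3 + 3 + 2; product 3×3×3×2 = 54.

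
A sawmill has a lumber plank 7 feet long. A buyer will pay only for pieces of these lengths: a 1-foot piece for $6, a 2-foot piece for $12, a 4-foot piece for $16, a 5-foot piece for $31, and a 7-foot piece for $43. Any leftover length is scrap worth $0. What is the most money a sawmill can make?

43

Consider every possible first cut. f[k] is the best of p[i]+f[k−i] over all sellable i≤k.
f[1] = 6
f[2] = 12  (first piece 1, then f[1]=6)
f[3] = 18  (first piece 1, then f[2]=12)
f[4] = 24  (first piece 1, then f[3]=18)
f[5] = 31
f[6] = 37  (first piece 1, then f[5]=31)
f[7] = 43  (first piece 1, then f[6]=37)
One optimal cutting: 5 + 1 + 1 → $43.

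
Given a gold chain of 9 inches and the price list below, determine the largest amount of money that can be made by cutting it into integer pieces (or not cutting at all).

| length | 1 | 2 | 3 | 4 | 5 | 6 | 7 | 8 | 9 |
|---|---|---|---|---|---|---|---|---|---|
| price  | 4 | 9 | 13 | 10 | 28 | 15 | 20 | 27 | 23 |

46

Build R[k] bottom-up: R[k] = max over allowed piece i of (p[i] + R[k−i]).
R[1] = 4
R[2] = max(4+4, 9+0) = 9
R[3] = max(4+9, 9+4, 13+0) = 13
R[4] = max(4+13, 9+9, 13+4, 10+0) = 18
R[5] = max(4+18, 9+13, 13+9, 10+4, 28+0) = 28
R[6] = max(4+28, 9+18, 13+13, 10+9, 28+4, 15+0) = 32
R[7] = max(4+32, 9+28, 13+18, …, 15+4, 20+0) = 37
R[8] = max(4+37, 9+32, 13+28, …, 20+4, 27+0) = 41
R[9] = max(4+41, 9+37, 13+32, …, 27+4, 23+0) = 46
One optimal cutting: 5 + 2 + 2 → $28 + $9 + $9 = $46.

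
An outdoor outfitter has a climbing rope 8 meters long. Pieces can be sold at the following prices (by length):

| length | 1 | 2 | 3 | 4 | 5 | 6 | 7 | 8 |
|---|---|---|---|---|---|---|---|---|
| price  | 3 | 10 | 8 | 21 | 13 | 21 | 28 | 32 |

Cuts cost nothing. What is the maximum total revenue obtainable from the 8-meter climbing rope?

Build v[k] bottom-up: v[k] = max over allowed piece i of (p[i] + v[k−i]).
v[1] = 3
v[2] = 10
v[3] = 13  (first piece 1, then v[2]=10)
v[4] = 21
v[5] = 24  (first piece 1, then v[4]=21)
v[6] = 31  (first piece 2, then v[4]=21)
v[7] = 34  (first piece 1, then v[6]=31)
v[8] = 42  (first piece 4, then v[4]=21)
One optimal cutting: 4 + 4 → €21 + €21 = €42.

42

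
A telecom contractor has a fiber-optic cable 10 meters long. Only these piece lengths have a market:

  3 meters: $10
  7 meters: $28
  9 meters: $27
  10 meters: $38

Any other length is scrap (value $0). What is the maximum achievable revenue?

Build f[k] bottom-up: f[k] = max over allowed piece i of (p[i] + f[k−i]).
f[1] = 0
f[2] = 0
f[3] = 10
f[4] = 10
f[5] = 10
f[6] = 20  (first piece 3, then f[3]=10)
f[7] = 28
f[8] = 28
f[9] = 30  (first piece 3, then f[6]=20)
f[10] = 38  (first piece 3, then f[7]=28)
One optimal cutting: 7 + 3 → $38.

38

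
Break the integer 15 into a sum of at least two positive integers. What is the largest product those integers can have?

Define prod[k] = max over 1≤i<k of i · max(k−i, prod[k−i]); the inner max lets the remainder stay uncut if that's better.
prod[2] = 1*max(1,0) = 1*1 = 1
prod[3] = 1*max(2,1) = 1*2 = 2
prod[4] = 2*max(2,1) = 2*2 = 4
prod[5] = 2*max(3,2) = 2*3 = 6
prod[6] = 3*max(3,2) = 3*3 = 9
prod[7] = 2*max(5,6) = 2*6 = 12
prod[8] = 2*max(6,9) = 2*9 = 18
prod[9] = 3*max(6,9) = 3*9 = 27
prod[10] = 2*max(8,18) = 2*18 = 36
prod[11] = 2*max(9,27) = 2*27 = 54
prod[12] = 3*max(9,27) = 3*27 = 81
prod[13] = 2*max(11,54) = 2*54 = 108
prod[14] = 2*max(12,81) = 2*81 = 162
prod[15] = 3*max(12,81) = 3*81 = 243
One optimal split: 3 + 3 + 3 + 3 + 3; product 3*3*3*3*3 = 243.

243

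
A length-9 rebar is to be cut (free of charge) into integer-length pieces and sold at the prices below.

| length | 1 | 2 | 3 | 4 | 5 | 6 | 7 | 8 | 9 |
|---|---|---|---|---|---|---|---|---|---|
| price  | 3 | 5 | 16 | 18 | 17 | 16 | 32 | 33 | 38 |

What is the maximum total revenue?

48

Build r[k] bottom-up: r[k] = max over allowed piece i of (p[i] + r[k−i]).
r[1] = 3
r[2] = max(3+3, 5+0) = 6
r[3] = max(3+6, 5+3, 16+0) = 16
r[4] = max(3+16, 5+6, 16+3, 18+0) = 19
r[5] = max(3+19, 5+16, 16+6, 18+3, 17+0) = 22
r[6] = max(3+22, 5+19, 16+16, 18+6, 17+3, 16+0) = 32
r[7] = max(3+32, 5+22, 16+19, …, 16+3, 32+0) = 35
r[8] = max(3+35, 5+32, 16+22, …, 32+3, 33+0) = 38
r[9] = max(3+38, 5+35, 16+32, …, 33+3, 38+0) = 48
One optimal cutting: 3 + 3 + 3 → ₹16 + ₹16 + ₹16 = ₹48.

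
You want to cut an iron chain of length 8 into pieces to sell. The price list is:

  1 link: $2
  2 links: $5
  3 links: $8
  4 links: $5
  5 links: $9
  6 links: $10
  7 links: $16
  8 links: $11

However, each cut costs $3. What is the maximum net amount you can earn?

15

Consider every possible first cut. net[k] is the best of p[i]+net[k−i] over all sellable i≤k, charging 3 whenever i<k.
net[1] = 2
net[2] = max(2+2-3, 5+0) = 5
net[3] = max(2+5-3, 5+2-3, 8+0) = 8
net[4] = max(2+8-3, 5+5-3, 8+2-3, 5+0) = 7
net[5] = max(2+7-3, 5+8-3, 8+5-3, 5+2-3, 9+0) = 10
net[6] = max(2+10-3, 5+7-3, 8+8-3, 5+5-3, 9+2-3, 10+0) = 13
net[7] = max(2+13-3, 5+10-3, 8+7-3, …, 10+2-3, 16+0) = 16
net[8] = max(2+16-3, 5+13-3, 8+10-3, …, 16+2-3, 11+0) = 15
One optimal plan: pieces 7 + 1 (1 cut) → $18 − $3 = $15.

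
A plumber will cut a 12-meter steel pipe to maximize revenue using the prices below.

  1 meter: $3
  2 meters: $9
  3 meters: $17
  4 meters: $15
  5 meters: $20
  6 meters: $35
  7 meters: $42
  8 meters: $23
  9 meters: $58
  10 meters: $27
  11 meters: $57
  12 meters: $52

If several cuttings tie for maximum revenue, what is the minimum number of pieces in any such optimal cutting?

2

Consider every possible first cut. r[k] is the best of p[i]+r[k−i] over all sellable i≤k.
r[1] = 3
r[2] = max(3+3, 9+0) = 9
r[3] = max(3+9, 9+3, 17+0) = 17
r[4] = max(3+17, 9+9, 17+3, 15+0) = 20
r[5] = max(3+20, 9+17, 17+9, 15+3, 20+0) = 26
r[6] = max(3+26, 9+20, 17+17, 15+9, 20+3, 35+0) = 35
r[7] = max(3+35, 9+26, 17+20, …, 35+3, 42+0) = 42
r[8] = max(3+42, 9+35, 17+26, …, 42+3, 23+0) = 45
r[9] = max(3+45, 9+42, 17+35, …, 23+3, 58+0) = 58
r[10] = max(3+58, 9+45, 17+42, …, 58+3, 27+0) = 61
r[11] = max(3+61, 9+58, 17+45, …, 27+3, 57+0) = 67
r[12] = max(3+67, 9+61, 17+58, …, 57+3, 52+0) = 75
Maximum revenue is $75.
Now minimize piece count subject to staying optimal: for each k, pieces[k] = 1 + min over i with p[i]+r[k−i]=r[k] of pieces[k−i].
pieces[9] = 1
pieces[10] = 2
pieces[11] = 2
pieces[12] = 2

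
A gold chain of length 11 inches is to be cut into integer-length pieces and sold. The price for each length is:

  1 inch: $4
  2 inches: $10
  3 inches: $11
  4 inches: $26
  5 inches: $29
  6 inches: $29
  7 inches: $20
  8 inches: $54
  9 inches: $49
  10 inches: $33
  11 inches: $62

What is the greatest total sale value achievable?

Build r[k] bottom-up: r[k] = max over allowed piece i of (p[i] + r[k−i]).
r[1] = 4
r[2] = max(4+4, 10+0) = 10
r[3] = max(4+10, 10+4, 11+0) = 14
r[4] = max(4+14, 10+10, 11+4, 26+0) = 26
r[5] = max(4+26, 10+14, 11+10, 26+4, 29+0) = 30
r[6] = max(4+30, 10+26, 11+14, 26+10, 29+4, 29+0) = 36
r[7] = max(4+36, 10+30, 11+26, …, 29+4, 20+0) = 40
r[8] = max(4+40, 10+36, 11+30, …, 20+4, 54+0) = 54
r[9] = max(4+54, 10+40, 11+36, …, 54+4, 49+0) = 58
r[10] = max(4+58, 10+54, 11+40, …, 49+4, 33+0) = 64
r[11] = max(4+64, 10+58, 11+54, …, 33+4, 62+0) = 68
One optimal cutting: 8 + 2 + 1 → $54 + $10 + $4 = $68.

68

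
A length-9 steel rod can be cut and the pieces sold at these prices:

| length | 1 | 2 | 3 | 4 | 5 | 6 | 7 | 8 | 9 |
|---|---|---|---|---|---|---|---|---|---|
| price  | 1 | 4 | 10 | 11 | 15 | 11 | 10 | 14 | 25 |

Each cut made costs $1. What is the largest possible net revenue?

Build r[k] bottom-up: r[k] = max over allowed piece i of (p[i] + r[k−i]) − 1 per cut.
r[1] = 1
r[2] = max(1+1-1, 4+0) = 4
r[3] = max(1+4-1, 4+1-1, 10+0) = 10
r[4] = max(1+10-1, 4+4-1, 10+1-1, 11+0) = 11
r[5] = max(1+11-1, 4+10-1, 10+4-1, 11+1-1, 15+0) = 15
r[6] = max(1+15-1, 4+11-1, 10+10-1, 11+4-1, 15+1-1, 11+0) = 19
r[7] = max(1+19-1, 4+15-1, 10+11-1, …, 11+1-1, 10+0) = 20
r[8] = max(1+20-1, 4+19-1, 10+15-1, …, 10+1-1, 14+0) = 24
r[9] = max(1+24-1, 4+20-1, 10+19-1, …, 14+1-1, 25+0) = 28
One optimal plan: pieces 3 + 3 + 3 (2 cuts) → $30 − $2 = $28.

28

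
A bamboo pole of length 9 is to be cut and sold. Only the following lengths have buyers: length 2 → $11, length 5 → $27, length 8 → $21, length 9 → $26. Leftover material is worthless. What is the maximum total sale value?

Build f[k] bottom-up: f[k] = max over allowed piece i of (p[i] + f[k−i]).
f[1] = 0
f[2] = 11
f[3] = 11
f[4] = 22  (first piece 2, then f[2]=11)
f[5] = 27
f[6] = 33  (first piece 2, then f[4]=22)
f[7] = 38  (first piece 2, then f[5]=27)
f[8] = 44  (first piece 2, then f[6]=33)
f[9] = 49  (first piece 2, then f[7]=38)
One optimal cutting: 5 + 2 + 2 → $49.

49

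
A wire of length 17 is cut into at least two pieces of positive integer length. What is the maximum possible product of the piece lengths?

Fill g[k] for k=2..17: at each k try every first piece i and multiply by the better of (k−i) uncut or g[k−i].
Small cases: g[2]=1, g[3]=2, g[4]=4, g[5]=6, g[6]=9, g[7]=12, g[8]=18, g[9]=27.
g[10] = max(1*27, 2*18, 3*12, …, 8*2, 9*1) = 36
g[11] = max(1*36, 2*27, 3*18, …, 9*2, 10*1) = 54
g[12] = max(1*54, 2*36, 3*27, …, 10*2, 11*1) = 81
g[13] = max(1*81, 2*54, 3*36, …, 11*2, 12*1) = 108
g[14] = max(1*108, 2*81, 3*54, …, 12*2, 13*1) = 162
g[15] = max(1*162, 2*108, 3*81, …, 13*2, 14*1) = 243
g[16] = max(1*243, 2*162, 3*108, …, 14*2, 15*1) = 324
g[17] = max(1*324, 2*243, 3*162, …, 15*2, 16*1) = 486
One optimal split: 3 + 3 + 3 + 3 + 3 + 2; product 3*3*3*3*3*2 = 486.

486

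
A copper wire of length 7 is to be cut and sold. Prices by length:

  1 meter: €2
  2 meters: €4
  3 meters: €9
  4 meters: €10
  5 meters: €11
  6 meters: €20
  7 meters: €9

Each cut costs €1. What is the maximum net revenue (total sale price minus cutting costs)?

21

Build net[k] bottom-up: net[k] = max over allowed piece i of (p[i] + net[k−i]) − 1 per cut.
net[1] = 2
net[2] = max(2+2-1, 4+0) = 4
net[3] = max(2+4-1, 4+2-1, 9+0) = 9
net[4] = max(2+9-1, 4+4-1, 9+2-1, 10+0) = 10
net[5] = max(2+10-1, 4+9-1, 9+4-1, 10+2-1, 11+0) = 12
net[6] = max(2+12-1, 4+10-1, 9+9-1, 10+4-1, 11+2-1, 20+0) = 20
net[7] = max(2+20-1, 4+12-1, 9+10-1, …, 20+2-1, 9+0) = 21
One optimal plan: pieces 6 + 1 (1 cut) → €22 − €1 = €21.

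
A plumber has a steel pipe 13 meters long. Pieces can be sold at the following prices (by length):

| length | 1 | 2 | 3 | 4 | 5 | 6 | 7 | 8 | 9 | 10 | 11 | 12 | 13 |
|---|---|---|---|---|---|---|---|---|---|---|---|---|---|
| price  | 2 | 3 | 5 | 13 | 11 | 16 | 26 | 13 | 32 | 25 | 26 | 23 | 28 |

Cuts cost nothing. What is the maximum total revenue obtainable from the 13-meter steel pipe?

Let v[k] be the best obtainable value from length k. For each k, try every first piece i and keep the best of price[i] + v[k−i].
v[1] = 2
v[2] = max(2+2, 3+0) = 4
v[3] = max(2+4, 3+2, 5+0) = 6
v[4] = max(2+6, 3+4, 5+2, 13+0) = 13
v[5] = max(2+13, 3+6, 5+4, 13+2, 11+0) = 15
v[6] = max(2+15, 3+13, 5+6, 13+4, 11+2, 16+0) = 17
v[7] = max(2+17, 3+15, 5+13, …, 16+2, 26+0) = 26
v[8] = max(2+26, 3+17, 5+15, …, 26+2, 13+0) = 28
v[9] = max(2+28, 3+26, 5+17, …, 13+2, 32+0) = 32
v[10] = max(2+32, 3+28, 5+26, …, 32+2, 25+0) = 34
v[11] = max(2+34, 3+32, 5+28, …, 25+2, 26+0) = 39
v[12] = max(2+39, 3+34, 5+32, …, 26+2, 23+0) = 41
v[13] = max(2+41, 3+39, 5+34, …, 23+2, 28+0) = 45
One optimal cutting: 9 + 4 → $32 + $13 = $45.

45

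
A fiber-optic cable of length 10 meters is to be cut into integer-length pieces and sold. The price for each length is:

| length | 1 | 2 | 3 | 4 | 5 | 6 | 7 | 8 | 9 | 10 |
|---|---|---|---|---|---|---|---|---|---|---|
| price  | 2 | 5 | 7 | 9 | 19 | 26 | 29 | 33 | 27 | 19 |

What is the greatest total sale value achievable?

38

Let r[k] be the best obtainable value from length k. For each k, try every first piece i and keep the best of price[i] + r[k−i].
r[1] = 2
r[2] = max(2+2, 5+0) = 5
r[3] = max(2+5, 5+2, 7+0) = 7
r[4] = max(2+7, 5+5, 7+2, 9+0) = 10
r[5] = max(2+10, 5+7, 7+5, 9+2, 19+0) = 19
r[6] = max(2+19, 5+10, 7+7, 9+5, 19+2, 26+0) = 26
r[7] = max(2+26, 5+19, 7+10, …, 26+2, 29+0) = 29
r[8] = max(2+29, 5+26, 7+19, …, 29+2, 33+0) = 33
r[9] = max(2+33, 5+29, 7+26, …, 33+2, 27+0) = 35
r[10] = max(2+35, 5+33, 7+29, …, 27+2, 19+0) = 38
One optimal cutting: 8 + 2 → $33 + $5 = $38.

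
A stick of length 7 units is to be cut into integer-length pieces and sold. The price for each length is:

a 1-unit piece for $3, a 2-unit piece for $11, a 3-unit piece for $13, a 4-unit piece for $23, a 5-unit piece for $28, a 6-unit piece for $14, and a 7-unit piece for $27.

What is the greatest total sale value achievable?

39

Let best[k] be the best obtainable value from length k. For each k, try every first piece i and keep the best of price[i] + best[k−i].
best[1] = 3
best[2] = 11
best[3] = 14  (first piece 1, then best[2]=11)
best[4] = 23
best[5] = 28
best[6] = 34  (first piece 2, then best[4]=23)
best[7] = 39  (first piece 2, then best[5]=28)
One optimal cutting: 5 + 2 → $28 + $11 = $39.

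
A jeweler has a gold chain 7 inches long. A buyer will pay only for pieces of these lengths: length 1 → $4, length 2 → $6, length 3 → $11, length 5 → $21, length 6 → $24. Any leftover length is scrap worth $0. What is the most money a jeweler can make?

29

Consider every possible first cut. best[k] is the best of p[i]+best[k−i] over all sellable i≤k.
best[1] = 4
best[2] = 8  (first piece 1, then best[1]=4)
best[3] = 12  (first piece 1, then best[2]=8)
best[4] = 16  (first piece 1, then best[3]=12)
best[5] = 21
best[6] = 25  (first piece 1, then best[5]=21)
best[7] = 29  (first piece 1, then best[6]=25)
One optimal cutting: 5 + 1 + 1 → $29.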